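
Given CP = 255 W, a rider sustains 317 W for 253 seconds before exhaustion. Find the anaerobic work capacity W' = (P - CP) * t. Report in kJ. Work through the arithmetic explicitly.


Excess power = 317 - 255 = 62 W
Work above CP = 62 * 253 = 15686 J
W' = 15.686 kJ

15.686 kJ


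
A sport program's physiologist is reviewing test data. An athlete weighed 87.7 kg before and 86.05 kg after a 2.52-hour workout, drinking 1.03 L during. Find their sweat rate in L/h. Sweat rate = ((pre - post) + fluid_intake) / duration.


Body mass change = 1.65 kg
Total sweat loss = 1.65 + 1.03 = 2.68 L
Rate = 2.68 / 2.52 = 1.063 L/h

1.063 L/h


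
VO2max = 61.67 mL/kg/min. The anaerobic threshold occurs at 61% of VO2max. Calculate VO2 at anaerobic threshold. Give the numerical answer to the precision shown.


AT fraction = 61 / 100 = 0.61
AT VO2 = 61.67 * 0.61
= 37.62 mL/kg/min

37.62 mL/kg/min


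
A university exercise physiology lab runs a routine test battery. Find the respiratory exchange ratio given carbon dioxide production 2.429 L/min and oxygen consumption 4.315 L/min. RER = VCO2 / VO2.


VCO2 = 2.429 L/min
VO2 = 4.315 L/min
RER = 2.429 / 4.315 = 0.5629

0.5629


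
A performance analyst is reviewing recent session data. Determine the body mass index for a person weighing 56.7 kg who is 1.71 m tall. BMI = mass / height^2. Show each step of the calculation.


BMI = mass / height^2
= 56.7 / 1.71^2
= 56.7 / 2.9241
= 19.39 kg/m^2

19.39 kg/m^2


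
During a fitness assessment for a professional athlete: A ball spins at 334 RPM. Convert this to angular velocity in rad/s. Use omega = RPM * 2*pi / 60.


omega = 334 * 2 * pi / 60
= 334 * 6.28318531 / 60
= 2098.584 / 60
= 34.976 rad/s

34.976 rad/s


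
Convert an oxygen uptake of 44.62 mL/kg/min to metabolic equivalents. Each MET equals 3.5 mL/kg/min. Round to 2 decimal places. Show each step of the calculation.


One MET = 3.5 mL/kg/min
Number of METs = 44.62 / 3.5
= 12.75 METs

12.75 METs


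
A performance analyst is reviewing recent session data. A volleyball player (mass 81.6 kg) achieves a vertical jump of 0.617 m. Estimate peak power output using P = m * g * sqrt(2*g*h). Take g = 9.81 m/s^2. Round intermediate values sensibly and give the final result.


2 * g * h = 2 * 9.81 * 0.617 = 12.10554
sqrt(12.10554) = 3.479302 m/s
P = 81.6 * 9.81 * 3.479302 = 2785.17 W

2785.17 W


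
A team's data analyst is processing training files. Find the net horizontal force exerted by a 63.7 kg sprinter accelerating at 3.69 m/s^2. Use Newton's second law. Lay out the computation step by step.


Newton's second law: F = m * a
F = 63.7 * 3.69 = 235.05 N

235.05 N


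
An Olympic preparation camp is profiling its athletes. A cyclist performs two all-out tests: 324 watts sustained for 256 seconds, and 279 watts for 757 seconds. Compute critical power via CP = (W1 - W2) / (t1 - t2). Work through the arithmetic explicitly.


W1 = P1 * t1 = 324 * 256 = 82944 J
W2 = P2 * t2 = 279 * 757 = 211203 J
CP = (82944 - 211203) / (256 - 757)
= 256.01 W

256.01 W


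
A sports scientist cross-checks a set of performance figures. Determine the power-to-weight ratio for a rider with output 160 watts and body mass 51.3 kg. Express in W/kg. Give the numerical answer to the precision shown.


P/W = 160 / 51.3 = 3.119 W/kg

3.119 W/kg


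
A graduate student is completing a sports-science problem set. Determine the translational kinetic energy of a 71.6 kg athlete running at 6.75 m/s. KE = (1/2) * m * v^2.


KE = 0.5 * m * v^2
= 0.5 * 71.6 * 6.75^2
= 0.5 * 71.6 * 45.5625
= 1631.14 J

1631.14 J


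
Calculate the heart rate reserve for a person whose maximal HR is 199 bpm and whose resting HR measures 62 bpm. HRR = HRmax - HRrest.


HRmax = 199 bpm
HRrest = 62 bpm
HRR = 199 - 62 = 137 bpm

137 bpm


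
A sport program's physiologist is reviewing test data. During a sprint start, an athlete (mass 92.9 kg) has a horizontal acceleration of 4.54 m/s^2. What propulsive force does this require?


Propulsive force = mass * acceleration
= 92.9 kg * 4.54 m/s^2
= 421.77 N

421.77 N


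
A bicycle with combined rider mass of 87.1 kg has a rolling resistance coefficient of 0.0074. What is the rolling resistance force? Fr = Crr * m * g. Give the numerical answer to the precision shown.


Fr = 0.0074 * 87.1 * 9.81
= 0.64454 * 9.81
= 6.323 N

6.323 N


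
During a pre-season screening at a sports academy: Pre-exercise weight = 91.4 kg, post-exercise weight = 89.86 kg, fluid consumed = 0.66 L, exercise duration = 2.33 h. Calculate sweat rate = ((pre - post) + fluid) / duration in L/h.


Weight loss = 91.4 - 89.86 = 1.54 kg (approx L)
Total sweat = 1.54 + 0.66 = 2.2 L
Sweat rate = 2.2 / 2.33 = 0.944 L/h

0.944 L/h


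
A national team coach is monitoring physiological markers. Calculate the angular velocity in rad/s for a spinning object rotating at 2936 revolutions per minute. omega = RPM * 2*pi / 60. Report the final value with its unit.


omega = RPM * 2*pi / 60
= 2936 * 6.28318531 / 60
= 307.457 rad/s

307.457 rad/s


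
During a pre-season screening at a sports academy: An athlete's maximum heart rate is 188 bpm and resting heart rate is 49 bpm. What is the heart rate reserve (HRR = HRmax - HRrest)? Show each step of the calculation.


HRR = HRmax - HRrest
= 188 - 49
= 139 bpm

139 bpm


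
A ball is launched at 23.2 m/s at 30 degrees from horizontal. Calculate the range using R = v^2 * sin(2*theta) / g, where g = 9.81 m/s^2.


sin(2 * 30) = sin(60) = 0.866025
v^2 = 23.2^2 = 538.24
R = 538.24 * 0.866025 / 9.81
= 47.516 m

47.516 m


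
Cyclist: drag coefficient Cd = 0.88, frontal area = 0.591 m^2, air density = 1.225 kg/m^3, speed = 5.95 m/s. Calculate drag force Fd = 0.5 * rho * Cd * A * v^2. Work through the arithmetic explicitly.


v^2 = 5.95^2 = 35.4025
Fd = 0.5 * 1.225 * 0.88 * 0.591 * 35.4025
= 11.277 N

11.277 N


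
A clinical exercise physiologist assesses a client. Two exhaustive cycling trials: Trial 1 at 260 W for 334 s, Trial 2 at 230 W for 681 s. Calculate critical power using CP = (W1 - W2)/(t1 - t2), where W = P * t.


W1 = 260 * 334 = 86840 J
W2 = 230 * 681 = 156630 J
CP = (86840 - 156630) / (334 - 681)
= -69790 / -347
= 201.12 W

201.12 W


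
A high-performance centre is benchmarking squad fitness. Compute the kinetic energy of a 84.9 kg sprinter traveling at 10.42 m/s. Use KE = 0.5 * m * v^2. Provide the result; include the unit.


Velocity squared = 108.5764
KE = 0.5 * 84.9 * 108.5764 = 4609.07 J

4609.07 J


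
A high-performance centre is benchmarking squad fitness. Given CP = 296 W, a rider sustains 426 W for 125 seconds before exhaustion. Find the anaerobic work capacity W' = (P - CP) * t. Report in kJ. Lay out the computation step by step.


Excess power = 426 - 296 = 130 W
Work above CP = 130 * 125 = 16250 J
W' = 16.25 kJ

16.25 kJ


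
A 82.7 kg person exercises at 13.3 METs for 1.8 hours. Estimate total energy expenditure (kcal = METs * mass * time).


Energy = METs * mass(kg) * time(h)
= 13.3 * 82.7 * 1.8
= 1979.84 kcal

1979.84 kcal


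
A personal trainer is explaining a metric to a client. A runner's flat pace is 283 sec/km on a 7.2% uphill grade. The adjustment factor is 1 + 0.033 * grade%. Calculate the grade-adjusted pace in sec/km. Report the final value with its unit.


Factor = 1 + 0.033 * 7.2 = 1.2376
Adjusted pace = 283 * 1.2376
= 350.24 sec/km

350.24 s/km


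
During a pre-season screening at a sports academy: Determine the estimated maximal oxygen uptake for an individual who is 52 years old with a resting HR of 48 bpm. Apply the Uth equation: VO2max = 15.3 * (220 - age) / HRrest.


HRmax = 220 - 52 = 168
VO2max = 15.3 * (168 / 48)
= 15.3 * 3.5
= 53.55 mL/kg/min

53.55 mL/kg/min


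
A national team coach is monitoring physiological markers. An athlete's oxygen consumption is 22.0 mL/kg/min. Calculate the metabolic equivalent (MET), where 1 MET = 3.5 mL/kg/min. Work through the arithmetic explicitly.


MET = VO2 / 3.5
= 22.0 / 3.5
= 6.29 METs

6.29 METs


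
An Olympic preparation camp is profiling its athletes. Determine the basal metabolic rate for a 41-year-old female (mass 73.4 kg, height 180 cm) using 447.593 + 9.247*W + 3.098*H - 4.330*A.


BMR = 447.593 + 9.247*73.4 + 3.098*180 - 4.330*41
= 1506.43 kcal/day

1506.43 kcal/day


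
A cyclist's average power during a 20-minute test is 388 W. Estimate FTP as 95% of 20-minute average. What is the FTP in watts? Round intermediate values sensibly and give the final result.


FTP = 20-min power * 0.95
= 388 * 0.95
= 368.6 W

368.6 W


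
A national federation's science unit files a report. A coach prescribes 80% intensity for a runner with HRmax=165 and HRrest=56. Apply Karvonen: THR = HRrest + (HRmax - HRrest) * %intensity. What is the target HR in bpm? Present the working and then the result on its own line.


Heart rate reserve = 165 - 56 = 109
Intensity fraction = 80 / 100 = 0.8
THR = 56 + 109 * 0.8 = 143.2 bpm

143.2 bpm


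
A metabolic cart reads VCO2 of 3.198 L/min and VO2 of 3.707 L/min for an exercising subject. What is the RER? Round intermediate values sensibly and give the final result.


RER = VCO2 / VO2 = 3.198 / 3.707 = 0.8627

0.8627


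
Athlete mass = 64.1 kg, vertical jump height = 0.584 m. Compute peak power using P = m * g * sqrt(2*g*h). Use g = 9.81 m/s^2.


sqrt(2 * 9.81 * 0.584) = sqrt(11.45808) = 3.384979 m/s
P = 64.1 * 9.81 * 3.384979
= 2128.55 W

2128.55 W


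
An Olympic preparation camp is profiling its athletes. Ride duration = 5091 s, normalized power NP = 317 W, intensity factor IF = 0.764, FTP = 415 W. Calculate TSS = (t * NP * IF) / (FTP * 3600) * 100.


Numerator = 5091 * 317 * 0.764 = 1232979.108
Denominator = 415 * 3600 = 1494000
TSS = 1232979.108 / 1494000 * 100
= 82.53

82.53 TSS


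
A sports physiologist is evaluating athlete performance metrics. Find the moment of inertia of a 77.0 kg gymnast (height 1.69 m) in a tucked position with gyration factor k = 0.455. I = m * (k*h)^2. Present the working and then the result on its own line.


Radius of gyration = 0.455 * 1.69 = 0.76895 m
I = 77.0 * 0.76895^2
= 77.0 * 0.591284
= 45.529 kg*m^2

45.529 kg*m^2


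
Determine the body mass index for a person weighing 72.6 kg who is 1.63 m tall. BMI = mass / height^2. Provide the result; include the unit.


BMI = mass / height^2
= 72.6 / 1.63^2
= 72.6 / 2.6569
= 27.33 kg/m^2

27.33 kg/m^2


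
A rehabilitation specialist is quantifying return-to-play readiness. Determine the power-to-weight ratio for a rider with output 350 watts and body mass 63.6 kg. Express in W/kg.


P/W = 350 / 63.6 = 5.503 W/kg

5.503 W/kg


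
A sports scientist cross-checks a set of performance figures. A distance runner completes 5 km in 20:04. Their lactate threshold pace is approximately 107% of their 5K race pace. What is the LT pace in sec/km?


Convert to seconds: 20 min 4 s = 1204 s
Pace per km = 1204 / 5 = 240.8 s/km
LT pace = 240.8 * 1.07 = 257.66 s/km

257.66 s/km


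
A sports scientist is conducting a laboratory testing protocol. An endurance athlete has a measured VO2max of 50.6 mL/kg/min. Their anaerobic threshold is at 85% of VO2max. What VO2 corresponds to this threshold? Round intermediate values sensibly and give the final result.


Anaerobic threshold VO2 = VO2max * 85%
= 50.6 * 0.85
= 43.01 mL/kg/min

43.01 mL/kg/min


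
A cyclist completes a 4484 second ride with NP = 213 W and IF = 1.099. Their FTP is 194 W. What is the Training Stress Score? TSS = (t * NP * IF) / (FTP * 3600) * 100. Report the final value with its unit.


t * NP * IF = 4484 * 213 * 1.099 = 1049646.108
FTP * 3600 = 698400
TSS = (1049646.108 / 698400) * 100 = 150.29

150.29 TSS


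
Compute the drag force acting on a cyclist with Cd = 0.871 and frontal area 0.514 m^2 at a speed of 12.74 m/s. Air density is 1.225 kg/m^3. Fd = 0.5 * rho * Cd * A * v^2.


Step 1: v^2 = 162.3076
Step 2: Fd = 0.5 * 1.225 * 0.871 * 0.514 * 162.3076
= 44.507 N

44.507 N


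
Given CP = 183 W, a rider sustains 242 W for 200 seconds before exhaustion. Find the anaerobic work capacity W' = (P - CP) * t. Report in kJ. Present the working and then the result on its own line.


Excess power = 242 - 183 = 59 W
Work above CP = 59 * 200 = 11800 J
W' = 11.8 kJ

11.8 kJ


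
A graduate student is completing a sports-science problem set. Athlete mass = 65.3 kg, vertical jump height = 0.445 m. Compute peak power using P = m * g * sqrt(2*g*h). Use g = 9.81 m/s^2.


sqrt(2 * 9.81 * 0.445) = sqrt(8.7309) = 2.95481 m/s
P = 65.3 * 9.81 * 2.95481
= 1892.83 W

1892.83 W


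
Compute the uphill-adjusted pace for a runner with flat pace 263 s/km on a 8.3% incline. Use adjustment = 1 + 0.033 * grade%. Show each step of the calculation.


Adjustment factor = 1 + 0.033 * 8.3 = 1.2739
Grade-adjusted pace = 263 * 1.2739 = 335.04 s/km

335.04 s/km


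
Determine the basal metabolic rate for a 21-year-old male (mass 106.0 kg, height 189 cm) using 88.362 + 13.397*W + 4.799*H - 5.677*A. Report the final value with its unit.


BMR = 88.362 + 13.397*106.0 + 4.799*189 - 5.677*21
= 2296.24 kcal/day

2296.24 kcal/day


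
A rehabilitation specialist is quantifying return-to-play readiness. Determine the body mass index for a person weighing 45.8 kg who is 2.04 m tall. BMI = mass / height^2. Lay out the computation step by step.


BMI = mass / height^2
= 45.8 / 2.04^2
= 45.8 / 4.1616
= 11.01 kg/m^2

11.01 kg/m^2


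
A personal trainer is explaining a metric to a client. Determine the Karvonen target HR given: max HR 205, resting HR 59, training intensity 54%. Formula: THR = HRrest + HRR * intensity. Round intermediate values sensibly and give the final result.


HRR = HRmax - HRrest = 205 - 59 = 146
THR = 59 + 146 * 0.54
= 137.84 bpm

137.84 bpm


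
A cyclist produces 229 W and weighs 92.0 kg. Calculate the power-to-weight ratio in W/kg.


P/W = power / mass
= 229 / 92.0
= 2.489 W/kg

2.489 W/kg


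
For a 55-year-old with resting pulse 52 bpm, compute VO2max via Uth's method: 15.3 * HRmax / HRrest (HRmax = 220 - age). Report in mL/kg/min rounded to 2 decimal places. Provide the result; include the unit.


Step 1: HRmax = 220 - 55 = 165 bpm
Step 2: Ratio = 165 / 52 = 3.1731
Step 3: VO2max = 15.3 * 3.1731 = 48.55 mL/kg/min

48.55 mL/kg/min


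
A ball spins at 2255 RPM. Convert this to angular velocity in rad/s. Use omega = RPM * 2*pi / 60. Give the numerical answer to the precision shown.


omega = 2255 * 2 * pi / 60
= 2255 * 6.28318531 / 60
= 14168.583 / 60
= 236.143 rad/s

236.143 rad/s


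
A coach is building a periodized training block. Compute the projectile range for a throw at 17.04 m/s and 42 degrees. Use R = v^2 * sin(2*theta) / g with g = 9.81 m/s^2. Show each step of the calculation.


Two times the angle = 84 degrees
sin(84) = 0.994522
R = 290.3616 * 0.994522 / 9.81 = 29.436 m

29.436 m


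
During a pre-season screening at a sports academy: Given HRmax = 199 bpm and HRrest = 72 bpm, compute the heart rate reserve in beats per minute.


Heart rate reserve = maximum HR minus resting HR
HRR = 199 - 72 = 127 bpm

127 bpm


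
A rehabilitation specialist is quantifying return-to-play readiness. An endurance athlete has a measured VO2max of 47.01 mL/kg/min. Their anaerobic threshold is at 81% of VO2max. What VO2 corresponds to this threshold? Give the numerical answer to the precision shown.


Anaerobic threshold VO2 = VO2max * 81%
= 47.01 * 0.81
= 38.08 mL/kg/min

38.08 mL/kg/min


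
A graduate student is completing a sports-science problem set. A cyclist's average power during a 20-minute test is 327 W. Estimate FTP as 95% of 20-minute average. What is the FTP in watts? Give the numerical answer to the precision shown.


FTP = 20-min power * 0.95
= 327 * 0.95
= 310.65 W

310.65 W


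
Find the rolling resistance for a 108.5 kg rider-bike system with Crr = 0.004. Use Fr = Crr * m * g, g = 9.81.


m * g = 108.5 * 9.81 = 1064.385 N
Fr = 0.004 * 1064.385 = 4.258 N

4.258 N


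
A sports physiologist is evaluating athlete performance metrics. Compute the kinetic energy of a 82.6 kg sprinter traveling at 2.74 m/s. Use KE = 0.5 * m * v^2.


Velocity squared = 7.5076
KE = 0.5 * 82.6 * 7.5076 = 310.06 J

310.06 J


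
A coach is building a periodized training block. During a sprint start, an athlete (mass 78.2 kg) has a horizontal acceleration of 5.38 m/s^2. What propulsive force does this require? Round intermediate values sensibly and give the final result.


Propulsive force = mass * acceleration
= 78.2 kg * 5.38 m/s^2
= 420.72 N

420.72 N


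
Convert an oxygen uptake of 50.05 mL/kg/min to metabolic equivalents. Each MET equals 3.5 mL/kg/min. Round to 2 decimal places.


One MET = 3.5 mL/kg/min
Number of METs = 50.05 / 3.5
= 14.3 METs

14.3 METs


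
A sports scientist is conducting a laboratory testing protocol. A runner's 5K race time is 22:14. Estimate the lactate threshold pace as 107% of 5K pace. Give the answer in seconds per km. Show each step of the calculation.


Total race time = 22*60 + 14 = 1334 seconds
5K pace = 1334 / 5 = 266.8 sec/km
LT pace = 266.8 * 1.07 = 285.48 sec/km

285.48 s/km


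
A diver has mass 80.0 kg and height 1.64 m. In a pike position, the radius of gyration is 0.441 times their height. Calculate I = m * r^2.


r = 0.441 * 1.64 = 0.72324 m
I = m * r^2 = 80.0 * 0.523076 = 41.846 kg*m^2

41.846 kg*m^2


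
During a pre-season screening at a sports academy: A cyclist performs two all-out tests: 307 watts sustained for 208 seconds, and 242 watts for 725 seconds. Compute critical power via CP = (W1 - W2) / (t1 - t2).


W1 = P1 * t1 = 307 * 208 = 63856 J
W2 = P2 * t2 = 242 * 725 = 175450 J
CP = (63856 - 175450) / (208 - 725)
= 215.85 W

215.85 W


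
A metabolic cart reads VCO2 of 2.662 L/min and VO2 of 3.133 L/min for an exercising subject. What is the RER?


RER = VCO2 / VO2 = 2.662 / 3.133 = 0.8497

0.8497


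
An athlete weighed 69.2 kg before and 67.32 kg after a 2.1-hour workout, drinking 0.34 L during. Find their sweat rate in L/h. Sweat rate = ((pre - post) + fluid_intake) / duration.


Body mass change = 1.88 kg
Total sweat loss = 1.88 + 0.34 = 2.22 L
Rate = 2.22 / 2.1 = 1.057 L/h

1.057 L/h


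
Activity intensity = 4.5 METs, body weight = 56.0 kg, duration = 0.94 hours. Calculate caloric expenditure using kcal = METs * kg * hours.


kcal = 4.5 * 56.0 * 0.94
= 252.0 * 0.94
= 236.88 kcal

236.88 kcal


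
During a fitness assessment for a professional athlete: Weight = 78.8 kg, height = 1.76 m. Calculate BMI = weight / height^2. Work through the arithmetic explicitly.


height^2 = 1.76^2 = 3.0976
BMI = 78.8 / 3.0976 = 25.44 kg/m^2

25.44 kg/m^2


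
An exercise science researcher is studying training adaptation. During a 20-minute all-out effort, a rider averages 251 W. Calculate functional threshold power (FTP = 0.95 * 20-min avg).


FTP = 0.95 * 251
= 238.45 W

238.45 W


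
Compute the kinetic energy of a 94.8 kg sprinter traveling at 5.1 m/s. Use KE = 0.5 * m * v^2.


Velocity squared = 26.01
KE = 0.5 * 94.8 * 26.01 = 1232.87 J

1232.87 J


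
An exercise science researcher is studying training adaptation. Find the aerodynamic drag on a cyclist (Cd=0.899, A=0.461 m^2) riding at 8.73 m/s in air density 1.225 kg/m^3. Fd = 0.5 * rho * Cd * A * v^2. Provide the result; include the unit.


Fd = 0.5 * 1.225 * 0.899 * 0.461 * 8.73^2
= 0.5 * 1.225 * 0.899 * 0.461 * 76.2129
= 19.346 N

19.346 N


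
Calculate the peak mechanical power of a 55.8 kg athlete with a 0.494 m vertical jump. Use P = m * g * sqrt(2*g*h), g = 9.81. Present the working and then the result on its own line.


First, sqrt(2gh) = sqrt(2 * 9.81 * 0.494)
= sqrt(9.69228) = 3.113243 m/s
Power = 55.8 * 9.81 * 3.113243 = 1704.18 W

1704.18 W


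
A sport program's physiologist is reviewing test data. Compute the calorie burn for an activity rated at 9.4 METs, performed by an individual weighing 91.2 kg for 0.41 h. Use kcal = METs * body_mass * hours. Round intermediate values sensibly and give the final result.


Product of METs and mass = 9.4 * 91.2 = 857.28
Total kcal = 857.28 * 0.41 = 351.48 kcal

351.48 kcal


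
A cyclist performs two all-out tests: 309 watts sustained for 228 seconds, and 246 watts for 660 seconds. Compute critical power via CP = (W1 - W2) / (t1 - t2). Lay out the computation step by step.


W1 = P1 * t1 = 309 * 228 = 70452 J
W2 = P2 * t2 = 246 * 660 = 162360 J
CP = (70452 - 162360) / (228 - 660)
= 212.75 W

212.75 W


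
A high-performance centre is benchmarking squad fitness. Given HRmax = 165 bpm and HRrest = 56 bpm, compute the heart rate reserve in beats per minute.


Heart rate reserve = maximum HR minus resting HR
HRR = 165 - 56 = 109 bpm

109 bpm


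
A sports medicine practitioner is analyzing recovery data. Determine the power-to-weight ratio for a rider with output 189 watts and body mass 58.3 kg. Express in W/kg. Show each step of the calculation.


P/W = 189 / 58.3 = 3.242 W/kg

3.242 W/kg


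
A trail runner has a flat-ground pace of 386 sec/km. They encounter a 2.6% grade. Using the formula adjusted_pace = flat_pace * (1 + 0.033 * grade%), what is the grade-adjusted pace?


Grade factor = 1 + 0.033 * 2.6 = 1.0858
Adjusted = 386 * 1.0858 = 419.12 sec/km

419.12 s/km


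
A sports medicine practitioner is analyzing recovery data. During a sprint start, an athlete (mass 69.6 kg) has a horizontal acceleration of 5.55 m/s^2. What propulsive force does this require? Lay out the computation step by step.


Propulsive force = mass * acceleration
= 69.6 kg * 5.55 m/s^2
= 386.28 N

386.28 N


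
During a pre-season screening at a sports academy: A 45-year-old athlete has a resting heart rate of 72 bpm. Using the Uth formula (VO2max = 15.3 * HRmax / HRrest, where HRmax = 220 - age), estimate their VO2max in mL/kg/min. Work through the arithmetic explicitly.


HRmax = 220 - 45 = 175 bpm
Ratio = HRmax / HRrest = 175 / 72 = 2.4306
VO2max = 15.3 * 2.4306 = 37.19 mL/kg/min

37.19 mL/kg/min


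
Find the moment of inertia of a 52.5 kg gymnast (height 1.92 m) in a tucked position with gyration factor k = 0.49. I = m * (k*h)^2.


Radius of gyration = 0.49 * 1.92 = 0.9408 m
I = 52.5 * 0.9408^2
= 52.5 * 0.885105
= 46.468 kg*m^2

46.468 kg*m^2


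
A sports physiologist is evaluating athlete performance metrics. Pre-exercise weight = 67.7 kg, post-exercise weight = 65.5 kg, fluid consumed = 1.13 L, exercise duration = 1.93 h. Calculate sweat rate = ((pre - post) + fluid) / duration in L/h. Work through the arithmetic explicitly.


Weight loss = 67.7 - 65.5 = 2.2 kg (approx L)
Total sweat = 2.2 + 1.13 = 3.33 L
Sweat rate = 3.33 / 1.93 = 1.725 L/h

1.725 L/h


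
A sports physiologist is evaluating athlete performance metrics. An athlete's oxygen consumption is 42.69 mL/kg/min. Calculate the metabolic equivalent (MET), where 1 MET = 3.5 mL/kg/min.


MET = VO2 / 3.5
= 42.69 / 3.5
= 12.2 METs

12.2 METs


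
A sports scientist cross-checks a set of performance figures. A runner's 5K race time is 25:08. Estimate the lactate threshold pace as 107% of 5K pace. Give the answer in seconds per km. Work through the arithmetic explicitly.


Total race time = 25*60 + 8 = 1508 seconds
5K pace = 1508 / 5 = 301.6 sec/km
LT pace = 301.6 * 1.07 = 322.71 sec/km

322.71 s/km


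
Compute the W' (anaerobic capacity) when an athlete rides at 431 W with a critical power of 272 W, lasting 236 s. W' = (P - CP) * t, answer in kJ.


Above-CP power = 159 W
Duration = 236 s
W' = 159 * 236 = 37524 J
Convert: 37524 / 1000 = 37.524 kJ

37.524 kJ


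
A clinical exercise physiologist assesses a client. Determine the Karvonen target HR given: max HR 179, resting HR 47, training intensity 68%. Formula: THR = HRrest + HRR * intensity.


HRR = HRmax - HRrest = 179 - 47 = 132
THR = 47 + 132 * 0.68
= 136.76 bpm

136.76 bpm


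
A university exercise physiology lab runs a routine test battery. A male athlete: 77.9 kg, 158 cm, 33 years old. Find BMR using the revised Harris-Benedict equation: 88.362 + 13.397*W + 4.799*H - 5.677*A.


Intercept = 88.362
Weight contribution = 13.397 * 77.9 = 1043.6263
Height contribution = 4.799 * 158 = 758.242
Age contribution = 5.677 * 33 = 187.341
BMR = 88.362 + 1043.6263 + 758.242 - 187.341
= 1702.89 kcal/day

1702.89 kcal/day


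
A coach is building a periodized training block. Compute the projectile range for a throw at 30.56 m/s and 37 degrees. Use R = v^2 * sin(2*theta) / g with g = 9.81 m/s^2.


Two times the angle = 74 degrees
sin(74) = 0.961262
R = 933.9136 * 0.961262 / 9.81 = 91.512 m

91.512 m


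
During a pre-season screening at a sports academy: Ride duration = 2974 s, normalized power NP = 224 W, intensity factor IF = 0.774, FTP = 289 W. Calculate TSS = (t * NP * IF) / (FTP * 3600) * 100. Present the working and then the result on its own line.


Numerator = 2974 * 224 * 0.774 = 515620.224
Denominator = 289 * 3600 = 1040400
TSS = 515620.224 / 1040400 * 100
= 49.56

49.56 TSS


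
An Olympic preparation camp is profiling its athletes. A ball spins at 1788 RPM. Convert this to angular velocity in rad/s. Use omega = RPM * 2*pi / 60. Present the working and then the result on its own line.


omega = 1788 * 2 * pi / 60
= 1788 * 6.28318531 / 60
= 11234.335 / 60
= 187.239 rad/s

187.239 rad/s


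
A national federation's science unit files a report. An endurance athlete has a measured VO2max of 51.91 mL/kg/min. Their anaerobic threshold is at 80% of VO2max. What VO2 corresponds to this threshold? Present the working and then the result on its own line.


Anaerobic threshold VO2 = VO2max * 80%
= 51.91 * 0.8
= 41.53 mL/kg/min

41.53 mL/kg/min


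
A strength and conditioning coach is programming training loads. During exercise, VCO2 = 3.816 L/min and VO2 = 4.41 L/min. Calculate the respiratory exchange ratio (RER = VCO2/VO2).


RER = VCO2 / VO2
= 3.816 / 4.41
= 0.8653

0.8653


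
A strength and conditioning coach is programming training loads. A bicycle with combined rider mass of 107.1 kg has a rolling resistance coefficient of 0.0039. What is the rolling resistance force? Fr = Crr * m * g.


Fr = 0.0039 * 107.1 * 9.81
= 0.41769 * 9.81
= 4.098 N

4.098 N


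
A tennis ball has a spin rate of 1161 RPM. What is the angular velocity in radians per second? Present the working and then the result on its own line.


Convert RPM to rad/s: multiply by 2*pi and divide by 60
omega = 1161 * 2 * pi / 60
= 121.58 rad/s

121.58 rad/s


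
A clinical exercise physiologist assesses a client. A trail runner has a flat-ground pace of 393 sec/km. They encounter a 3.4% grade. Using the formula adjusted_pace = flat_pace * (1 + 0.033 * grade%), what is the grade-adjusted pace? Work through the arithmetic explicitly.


Grade factor = 1 + 0.033 * 3.4 = 1.1122
Adjusted = 393 * 1.1122 = 437.09 sec/km

437.09 s/km


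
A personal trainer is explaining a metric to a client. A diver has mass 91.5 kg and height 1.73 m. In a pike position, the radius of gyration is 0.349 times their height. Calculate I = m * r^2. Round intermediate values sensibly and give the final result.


r = 0.349 * 1.73 = 0.60377 m
I = m * r^2 = 91.5 * 0.364538 = 33.355 kg*m^2

33.355 kg*m^2


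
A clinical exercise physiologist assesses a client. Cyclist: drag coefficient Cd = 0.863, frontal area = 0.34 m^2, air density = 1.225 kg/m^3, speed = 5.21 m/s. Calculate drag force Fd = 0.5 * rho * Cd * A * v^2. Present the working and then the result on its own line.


v^2 = 5.21^2 = 27.1441
Fd = 0.5 * 1.225 * 0.863 * 0.34 * 27.1441
= 4.878 N

4.878 N


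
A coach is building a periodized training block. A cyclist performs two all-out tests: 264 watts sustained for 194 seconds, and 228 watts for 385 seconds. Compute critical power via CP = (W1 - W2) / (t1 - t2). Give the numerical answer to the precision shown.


W1 = P1 * t1 = 264 * 194 = 51216 J
W2 = P2 * t2 = 228 * 385 = 87780 J
CP = (51216 - 87780) / (194 - 385)
= 191.43 W

191.43 W


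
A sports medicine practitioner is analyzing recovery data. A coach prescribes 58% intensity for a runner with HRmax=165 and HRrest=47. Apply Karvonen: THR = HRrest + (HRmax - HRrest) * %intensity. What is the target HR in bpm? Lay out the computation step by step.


Heart rate reserve = 165 - 47 = 118
Intensity fraction = 58 / 100 = 0.58
THR = 47 + 118 * 0.58 = 115.44 bpm

115.44 bpm


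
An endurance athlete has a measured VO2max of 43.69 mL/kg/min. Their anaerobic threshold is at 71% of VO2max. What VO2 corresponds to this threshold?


Anaerobic threshold VO2 = VO2max * 71%
= 43.69 * 0.71
= 31.02 mL/kg/min

31.02 mL/kg/min


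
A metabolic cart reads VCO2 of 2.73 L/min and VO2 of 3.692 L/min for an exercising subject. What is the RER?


RER = VCO2 / VO2 = 2.73 / 3.692 = 0.7394

0.7394


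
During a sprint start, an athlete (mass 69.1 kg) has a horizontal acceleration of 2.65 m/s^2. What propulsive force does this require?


Propulsive force = mass * acceleration
= 69.1 kg * 2.65 m/s^2
= 183.12 N

183.12 N


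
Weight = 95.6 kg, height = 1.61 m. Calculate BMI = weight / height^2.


height^2 = 1.61^2 = 2.5921
BMI = 95.6 / 2.5921 = 36.88 kg/m^2

36.88 kg/m^2


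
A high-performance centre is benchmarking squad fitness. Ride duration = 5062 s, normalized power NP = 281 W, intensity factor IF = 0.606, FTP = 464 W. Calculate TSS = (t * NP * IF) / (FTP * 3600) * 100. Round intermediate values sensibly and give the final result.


Numerator = 5062 * 281 * 0.606 = 861987.732
Denominator = 464 * 3600 = 1670400
TSS = 861987.732 / 1670400 * 100
= 51.6

51.6 TSS


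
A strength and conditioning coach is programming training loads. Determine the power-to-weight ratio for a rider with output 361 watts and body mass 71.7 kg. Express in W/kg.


P/W = 361 / 71.7 = 5.035 W/kg

5.035 W/kg


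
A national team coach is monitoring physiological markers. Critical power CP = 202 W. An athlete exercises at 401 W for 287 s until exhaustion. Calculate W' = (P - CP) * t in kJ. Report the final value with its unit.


P - CP = 401 - 202 = 199 W
W' = 199 * 287 = 57113 J
= 57113 / 1000 = 57.113 kJ

57.113 kJ


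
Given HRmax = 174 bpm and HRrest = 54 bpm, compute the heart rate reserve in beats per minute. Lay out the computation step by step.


Heart rate reserve = maximum HR minus resting HR
HRR = 174 - 54 = 120 bpm

120 bpm


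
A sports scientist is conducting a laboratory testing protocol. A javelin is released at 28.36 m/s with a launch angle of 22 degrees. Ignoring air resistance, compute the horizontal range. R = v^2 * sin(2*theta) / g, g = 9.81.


Launch speed squared = 804.2896
sin(2 * 22 deg) = 0.694658
Range = 804.2896 * 0.694658 / 9.81
= 56.953 m

56.953 m


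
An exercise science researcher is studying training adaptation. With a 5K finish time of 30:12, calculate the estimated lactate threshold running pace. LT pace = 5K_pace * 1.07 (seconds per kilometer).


Race duration = 1812 s for 5 km
Average pace = 1812 / 5 = 362.4 s/km
LT pace = 362.4 * 1.07
= 387.77 s/km

387.77 s/km


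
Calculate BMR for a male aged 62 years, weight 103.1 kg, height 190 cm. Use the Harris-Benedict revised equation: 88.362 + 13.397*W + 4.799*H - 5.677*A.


Substituting values:
W term = 13.397 * 103.1 = 1381.2307
H term = 4.799 * 190 = 911.81
A term = 5.677 * 62 = 351.974
BMR = 2029.43 kcal/day

2029.43 kcal/day


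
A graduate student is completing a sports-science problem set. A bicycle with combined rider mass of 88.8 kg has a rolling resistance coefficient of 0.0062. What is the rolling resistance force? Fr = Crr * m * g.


Fr = 0.0062 * 88.8 * 9.81
= 0.55056 * 9.81
= 5.401 N

5.401 N


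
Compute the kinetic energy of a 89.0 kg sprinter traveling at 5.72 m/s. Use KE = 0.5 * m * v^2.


Velocity squared = 32.7184
KE = 0.5 * 89.0 * 32.7184 = 1455.97 J

1455.97 J


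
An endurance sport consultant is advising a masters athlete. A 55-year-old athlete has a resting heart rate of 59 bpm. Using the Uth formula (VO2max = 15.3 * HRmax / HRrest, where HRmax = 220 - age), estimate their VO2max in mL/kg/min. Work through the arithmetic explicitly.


HRmax = 220 - 55 = 165 bpm
Ratio = HRmax / HRrest = 165 / 59 = 2.7966
VO2max = 15.3 * 2.7966 = 42.79 mL/kg/min

42.79 mL/kg/min


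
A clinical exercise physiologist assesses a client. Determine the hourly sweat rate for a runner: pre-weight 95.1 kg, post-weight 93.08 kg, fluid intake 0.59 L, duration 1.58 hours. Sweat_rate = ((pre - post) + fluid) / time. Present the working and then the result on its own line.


Mass lost = 95.1 - 93.08 = 2.02 kg
Add fluid consumed: 2.02 + 0.59 = 2.61 L total sweat
Sweat rate = 2.61 / 1.58 = 1.652 L/h

1.652 L/h


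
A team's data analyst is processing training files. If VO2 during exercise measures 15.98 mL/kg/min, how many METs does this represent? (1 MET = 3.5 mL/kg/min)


METs = VO2 / 3.5 = 15.98 / 3.5 = 4.57

4.57 METs


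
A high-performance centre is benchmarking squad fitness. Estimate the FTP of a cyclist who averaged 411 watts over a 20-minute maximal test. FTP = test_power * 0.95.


FTP = 411 * 0.95 = 390.45 W

390.45 W


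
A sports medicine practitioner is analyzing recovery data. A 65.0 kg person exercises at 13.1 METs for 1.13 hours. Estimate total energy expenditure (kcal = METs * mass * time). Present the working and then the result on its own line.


Energy = METs * mass(kg) * time(h)
= 13.1 * 65.0 * 1.13
= 962.2 kcal

962.2 kcal


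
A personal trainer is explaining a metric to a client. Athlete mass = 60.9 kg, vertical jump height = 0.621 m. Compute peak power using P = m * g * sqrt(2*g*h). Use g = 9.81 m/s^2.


sqrt(2 * 9.81 * 0.621) = sqrt(12.18402) = 3.490562 m/s
P = 60.9 * 9.81 * 3.490562
= 2085.36 W

2085.36 W


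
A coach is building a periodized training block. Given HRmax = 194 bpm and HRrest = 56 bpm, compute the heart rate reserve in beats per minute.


Heart rate reserve = maximum HR minus resting HR
HRR = 194 - 56 = 138 bpm

138 bpm


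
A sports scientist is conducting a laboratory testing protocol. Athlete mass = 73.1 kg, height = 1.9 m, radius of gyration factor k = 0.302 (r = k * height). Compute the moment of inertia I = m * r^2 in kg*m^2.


r = k * height = 0.302 * 1.9 = 0.5738 m
r^2 = 0.5738^2 = 0.329246
I = 73.1 * 0.329246 = 24.068 kg*m^2

24.068 kg*m^2


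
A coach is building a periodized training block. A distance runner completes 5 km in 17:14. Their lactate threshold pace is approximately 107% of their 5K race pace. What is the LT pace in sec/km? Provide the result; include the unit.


Convert to seconds: 17 min 14 s = 1034 s
Pace per km = 1034 / 5 = 206.8 s/km
LT pace = 206.8 * 1.07 = 221.28 s/km

221.28 s/km


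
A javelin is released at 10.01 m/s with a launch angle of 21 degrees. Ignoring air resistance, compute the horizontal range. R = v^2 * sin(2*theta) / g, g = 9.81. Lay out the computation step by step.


Launch speed squared = 100.2001
sin(2 * 21 deg) = 0.669131
Range = 100.2001 * 0.669131 / 9.81
= 6.835 m

6.835 m


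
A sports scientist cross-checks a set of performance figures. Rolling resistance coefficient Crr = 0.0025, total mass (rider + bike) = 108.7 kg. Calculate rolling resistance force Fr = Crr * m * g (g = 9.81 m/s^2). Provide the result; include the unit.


Fr = Crr * m * g
= 0.0025 * 108.7 * 9.81
= 2.666 N

2.666 N


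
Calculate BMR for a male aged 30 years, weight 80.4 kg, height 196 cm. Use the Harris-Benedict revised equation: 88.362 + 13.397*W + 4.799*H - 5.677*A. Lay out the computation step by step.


Substituting values:
W term = 13.397 * 80.4 = 1077.1188
H term = 4.799 * 196 = 940.604
A term = 5.677 * 30 = 170.31
BMR = 1935.77 kcal/day

1935.77 kcal/day


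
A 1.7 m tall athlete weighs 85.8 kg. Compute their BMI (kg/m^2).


height^2 = 2.89 m^2
BMI = 85.8 / 2.89 = 29.69 kg/m^2

29.69 kg/m^2


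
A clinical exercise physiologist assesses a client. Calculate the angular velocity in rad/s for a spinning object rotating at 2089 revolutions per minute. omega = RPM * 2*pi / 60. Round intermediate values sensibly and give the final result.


omega = RPM * 2*pi / 60
= 2089 * 6.28318531 / 60
= 218.76 rad/s

218.76 rad/s


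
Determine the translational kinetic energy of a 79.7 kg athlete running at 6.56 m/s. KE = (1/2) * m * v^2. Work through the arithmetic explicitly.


KE = 0.5 * m * v^2
= 0.5 * 79.7 * 6.56^2
= 0.5 * 79.7 * 43.0336
= 1714.89 J

1714.89 J


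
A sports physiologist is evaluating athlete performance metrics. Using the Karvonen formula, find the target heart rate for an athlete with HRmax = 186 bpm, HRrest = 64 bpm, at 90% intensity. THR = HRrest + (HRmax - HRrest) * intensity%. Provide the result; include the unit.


HRR = 186 - 64 = 122
THR = 64 + 122 * 0.9
= 64 + 109.8
= 173.8 bpm

173.8 bpm


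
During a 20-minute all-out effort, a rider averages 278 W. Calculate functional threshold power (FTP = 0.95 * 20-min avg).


FTP = 0.95 * 278
= 264.1 W

264.1 W


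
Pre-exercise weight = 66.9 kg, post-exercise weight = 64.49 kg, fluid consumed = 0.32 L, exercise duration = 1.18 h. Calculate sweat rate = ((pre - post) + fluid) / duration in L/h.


Weight loss = 66.9 - 64.49 = 2.41 kg (approx L)
Total sweat = 2.41 + 0.32 = 2.73 L
Sweat rate = 2.73 / 1.18 = 2.314 L/h

2.314 L/h


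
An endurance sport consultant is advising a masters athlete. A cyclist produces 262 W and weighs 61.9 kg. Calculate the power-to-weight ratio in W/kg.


P/W = power / mass
= 262 / 61.9
= 4.233 W/kg

4.233 W/kg


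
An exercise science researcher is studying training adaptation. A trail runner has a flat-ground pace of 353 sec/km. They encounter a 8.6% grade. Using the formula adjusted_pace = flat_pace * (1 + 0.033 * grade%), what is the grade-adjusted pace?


Grade factor = 1 + 0.033 * 8.6 = 1.2838
Adjusted = 353 * 1.2838 = 453.18 sec/km

453.18 s/km


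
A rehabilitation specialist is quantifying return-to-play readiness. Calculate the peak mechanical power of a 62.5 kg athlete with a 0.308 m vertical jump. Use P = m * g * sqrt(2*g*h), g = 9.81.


First, sqrt(2gh) = sqrt(2 * 9.81 * 0.308)
= sqrt(6.04296) = 2.458243 m/s
Power = 62.5 * 9.81 * 2.458243 = 1507.21 W

1507.21 W


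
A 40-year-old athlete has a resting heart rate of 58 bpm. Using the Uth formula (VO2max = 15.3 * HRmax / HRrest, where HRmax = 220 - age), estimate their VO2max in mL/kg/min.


HRmax = 220 - 40 = 180 bpm
Ratio = HRmax / HRrest = 180 / 58 = 3.1034
VO2max = 15.3 * 3.1034 = 47.48 mL/kg/min

47.48 mL/kg/min


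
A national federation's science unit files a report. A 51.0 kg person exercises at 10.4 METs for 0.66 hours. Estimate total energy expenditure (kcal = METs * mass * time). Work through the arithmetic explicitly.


Energy = METs * mass(kg) * time(h)
= 10.4 * 51.0 * 0.66
= 350.06 kcal

350.06 kcal


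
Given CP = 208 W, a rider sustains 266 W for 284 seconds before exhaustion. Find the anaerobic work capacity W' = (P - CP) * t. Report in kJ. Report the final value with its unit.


Excess power = 266 - 208 = 58 W
Work above CP = 58 * 284 = 16472 J
W' = 16.472 kJ

16.472 kJ


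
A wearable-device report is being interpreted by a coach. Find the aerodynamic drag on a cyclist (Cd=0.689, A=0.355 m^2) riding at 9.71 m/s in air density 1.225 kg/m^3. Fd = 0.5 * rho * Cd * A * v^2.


Fd = 0.5 * 1.225 * 0.689 * 0.355 * 9.71^2
= 0.5 * 1.225 * 0.689 * 0.355 * 94.2841
= 14.125 N

14.125 N


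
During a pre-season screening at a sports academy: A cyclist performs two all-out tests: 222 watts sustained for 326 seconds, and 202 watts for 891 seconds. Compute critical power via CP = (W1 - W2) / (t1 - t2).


W1 = P1 * t1 = 222 * 326 = 72372 J
W2 = P2 * t2 = 202 * 891 = 179982 J
CP = (72372 - 179982) / (326 - 891)
= 190.46 W

190.46 W
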